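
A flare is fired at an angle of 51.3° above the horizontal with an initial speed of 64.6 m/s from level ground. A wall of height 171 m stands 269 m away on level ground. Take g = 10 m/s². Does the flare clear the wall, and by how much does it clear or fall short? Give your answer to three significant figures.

No — it falls 57.0 m short of clearing the wall.

v_x = 64.6 cos 51.3° = 40.39 m/s; v_y0 = 64.6 sin 51.3° = 50.42 m/s.
Time to reach the wall: t = 269 / 40.39 = 6.660 s.
Height at that point: y = 50.42×6.660 − 5.000×6.660² = 114.0 m.
That is 171 − 114.0 = 57.0 m below the top of the wall, so the flare does not clear it.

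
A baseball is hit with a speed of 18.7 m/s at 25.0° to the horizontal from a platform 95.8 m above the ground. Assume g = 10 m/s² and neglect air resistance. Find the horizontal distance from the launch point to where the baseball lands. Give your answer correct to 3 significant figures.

Components: v_x = 18.7 cos 25.0° = 16.95 m/s, v_y = 18.7 sin 25.0° = 7.903 m/s.
Vertical: 0 = 95.8 + 7.903 t − ½(10) t² ⇒ 5.000 t² − 7.903 t − 95.8 = 0.
t = [7.903 + √(62.46 + 1916)] / 10.00 = 5.238 s.
Horizontal: R = v_x · t = 16.95 × 5.238 = 88.8 m.

88.8 m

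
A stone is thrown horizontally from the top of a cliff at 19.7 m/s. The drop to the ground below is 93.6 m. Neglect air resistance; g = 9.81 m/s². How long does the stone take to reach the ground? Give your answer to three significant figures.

4.37 s

The horizontal speed doesn't affect the fall. With v_y0 = 0, h = ½ g t².
t = √(2 × 93.6 / 9.81) = √19.08 = 4.37 s.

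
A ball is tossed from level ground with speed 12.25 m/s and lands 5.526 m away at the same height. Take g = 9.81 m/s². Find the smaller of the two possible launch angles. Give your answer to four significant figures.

10.59°

Level-ground range: R = v₀² sin(2θ)/g ⇒ sin 2θ = R g / v₀² = 5.526×9.81/12.25² = 0.3612.
2θ = arcsin(0.3612) = 21.174° or 180° − 21.174° = 158.826°.
So θ = 10.59° or θ = 79.41°.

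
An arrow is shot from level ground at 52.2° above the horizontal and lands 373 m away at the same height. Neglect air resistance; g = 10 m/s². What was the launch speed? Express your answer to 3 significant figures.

On level ground, R = v₀² sin(2θ) / g, so v₀ = √(R g / sin 2θ).
sin(2 × 52.2°) = 0.9686.
v₀ = √(373 × 10 / 0.9686) = √3851 = 62.1 m/s.

62.1 m/s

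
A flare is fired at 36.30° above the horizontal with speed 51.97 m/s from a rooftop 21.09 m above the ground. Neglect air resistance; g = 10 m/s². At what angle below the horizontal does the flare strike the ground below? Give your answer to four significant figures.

v_x = 51.97 cos 36.30° = 41.884 m/s.
At impact |v_y| = √(v_y0² + 2 g h) = √(30.767² + 2×10×21.09) = 36.992 m/s.
Angle below horizontal = arctan(|v_y| / v_x) = arctan(36.992 / 41.884) = 41.45°.

41.45°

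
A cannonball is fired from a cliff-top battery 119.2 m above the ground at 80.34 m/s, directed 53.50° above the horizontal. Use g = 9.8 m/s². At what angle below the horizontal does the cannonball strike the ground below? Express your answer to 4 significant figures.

v_x = 80.34 cos 53.50° = 47.788 m/s.
At impact |v_y| = √(v_y0² + 2 g h) = √(64.582² + 2×9.8×119.2) = 80.667 m/s.
Angle below horizontal = arctan(|v_y| / v_x) = arctan(80.667 / 47.788) = 59.36°.

59.36°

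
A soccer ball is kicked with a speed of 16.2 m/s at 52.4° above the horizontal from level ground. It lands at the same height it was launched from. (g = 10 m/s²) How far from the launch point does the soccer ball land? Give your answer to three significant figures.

Components: v_x = 16.2 cos 52.4° = 9.884 m/s, v_y = 16.2 sin 52.4° = 12.84 m/s.
Time of flight (same landing height): t = 2 v_y / g = 2 × 12.84 / 10 = 2.568 s.
Range: R = v_x · t = 9.884 × 2.568 = 25.4 m.

25.4 m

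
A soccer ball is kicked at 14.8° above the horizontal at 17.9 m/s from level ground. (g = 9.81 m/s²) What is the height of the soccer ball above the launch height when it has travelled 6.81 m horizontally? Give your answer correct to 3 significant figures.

1.04 m

v_x = 17.9 cos 14.8° = 17.31 m/s, v_y0 = 17.9 sin 14.8° = 4.572 m/s.
Time to reach x = 6.81 m: t = x / v_x = 6.81 / 17.31 = 0.3934 s.
y = v_y0 t − ½ g t² = 4.572×0.3934 − 4.905×0.3934² = 1.04 m.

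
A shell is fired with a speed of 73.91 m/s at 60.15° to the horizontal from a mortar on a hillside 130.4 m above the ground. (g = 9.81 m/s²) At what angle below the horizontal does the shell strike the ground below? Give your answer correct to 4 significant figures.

v_x = 73.91 cos 60.15° = 36.787 m/s.
At impact |v_y| = √(v_y0² + 2 g h) = √(64.104² + 2×9.81×130.4) = 81.656 m/s.
Angle below horizontal = arctan(|v_y| / v_x) = arctan(81.656 / 36.787) = 65.75°.

65.75°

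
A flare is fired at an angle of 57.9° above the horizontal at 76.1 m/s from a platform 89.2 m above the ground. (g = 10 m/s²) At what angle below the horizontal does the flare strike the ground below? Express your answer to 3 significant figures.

62.3°

v_x = 76.1 cos 57.9° = 40.44 m/s.
At impact |v_y| = √(v_y0² + 2 g h) = √(64.47² + 2×10×89.2) = 77.07 m/s.
Angle below horizontal = arctan(|v_y| / v_x) = arctan(77.07 / 40.44) = 62.3°.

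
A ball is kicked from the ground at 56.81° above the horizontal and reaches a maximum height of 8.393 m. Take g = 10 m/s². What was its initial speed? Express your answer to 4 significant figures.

15.48 m/s

At maximum height v_y = 0, so (v₀ sin θ)² = 2 g H.
v₀ sin 56.81° = √(2 × 10 × 8.393) = 12.956 m/s.
v₀ = 12.956 / sin 56.81° = 12.956 / 0.8369 = 15.48 m/s.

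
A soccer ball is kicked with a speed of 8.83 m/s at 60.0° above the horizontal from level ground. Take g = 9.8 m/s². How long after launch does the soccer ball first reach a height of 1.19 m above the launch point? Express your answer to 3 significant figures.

0.175 s

v_y0 = 8.83 sin 60.0° = 7.647 m/s.
Set y = v_y0 t − ½ g t² = 1.19: 4.900 t² − 7.647 t + 1.19 = 0.
t = [7.647 ± √(58.48 − 23.32)] / 9.8 = (7.647 ± 5.930) / 9.8, giving t = 0.175 s or t = 1.39 s.
The soccer ball is on the way up at the first time, so t = 0.175 s.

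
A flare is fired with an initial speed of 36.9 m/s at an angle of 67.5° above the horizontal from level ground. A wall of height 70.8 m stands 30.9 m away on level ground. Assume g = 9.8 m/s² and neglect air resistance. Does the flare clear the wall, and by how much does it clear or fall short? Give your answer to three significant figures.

v_x = 36.9 cos 67.5° = 14.12 m/s; v_y0 = 36.9 sin 67.5° = 34.09 m/s.
Time to reach the wall: t = 30.9 / 14.12 = 2.188 s.
Height at that point: y = 34.09×2.188 − 4.900×2.188² = 51.13 m.
That is 70.8 − 51.13 = 19.7 m below the top of the wall, so the flare does not clear it.

No — it falls 19.7 m short of clearing the wall.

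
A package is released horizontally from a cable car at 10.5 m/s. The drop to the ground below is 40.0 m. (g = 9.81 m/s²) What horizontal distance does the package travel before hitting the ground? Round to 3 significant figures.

Initial vertical velocity is zero, so the fall time comes from h = ½ g t²: t = √(2 × 40.0 / 9.81) = 2.856 s.
Horizontal motion is uniform at 10.5 m/s, so x = 10.5 × 2.856 = 30.0 m.

30.0 m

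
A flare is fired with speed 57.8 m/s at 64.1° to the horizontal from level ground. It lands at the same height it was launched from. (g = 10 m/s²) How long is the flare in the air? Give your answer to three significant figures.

Vertical component: v_y = 57.8 sin 64.1° = 51.99 m/s.
For a projectile landing at launch height, time of flight is t = 2 v_y / g = 2 × 51.99 / 10 = 10.4 s.

10.4 s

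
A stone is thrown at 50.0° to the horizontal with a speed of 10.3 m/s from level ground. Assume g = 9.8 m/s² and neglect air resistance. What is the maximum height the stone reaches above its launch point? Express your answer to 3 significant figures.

Vertical component of launch velocity: v_y = 10.3 sin 50.0° = 7.890 m/s.
At the highest point the vertical velocity is zero, so v_y² = 2 g h_max.
h_max = (7.890)² / (2 × 9.8) = 62.25 / 19.60 = 3.18 m.

3.18 m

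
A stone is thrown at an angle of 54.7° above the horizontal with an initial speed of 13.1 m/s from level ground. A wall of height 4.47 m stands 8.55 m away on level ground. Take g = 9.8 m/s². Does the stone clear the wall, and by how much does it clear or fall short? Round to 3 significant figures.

Yes — it clears the wall by 1.35 m.

v_x = 13.1 cos 54.7° = 7.570 m/s; v_y0 = 13.1 sin 54.7° = 10.69 m/s.
Time to reach the wall: t = 8.55 / 7.570 = 1.129 s.
Height at that point: y = 10.69×1.129 − 4.900×1.129² = 5.823 m.
That is 5.823 − 4.47 = 1.35 m above the top of the wall, so the stone clears it.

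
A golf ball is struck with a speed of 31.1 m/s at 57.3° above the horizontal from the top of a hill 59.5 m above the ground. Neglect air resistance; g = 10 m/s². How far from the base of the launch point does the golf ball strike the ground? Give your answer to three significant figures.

Components: v_x = 31.1 cos 57.3° = 16.80 m/s, v_y = 31.1 sin 57.3° = 26.17 m/s.
Vertical: 0 = 59.5 + 26.17 t − ½(10) t² ⇒ 5.000 t² − 26.17 t − 59.5 = 0.
t = [26.17 + √(684.9 + 1190)] / 10.00 = 6.947 s.
Horizontal: R = v_x · t = 16.80 × 6.947 = 117 m.

117 m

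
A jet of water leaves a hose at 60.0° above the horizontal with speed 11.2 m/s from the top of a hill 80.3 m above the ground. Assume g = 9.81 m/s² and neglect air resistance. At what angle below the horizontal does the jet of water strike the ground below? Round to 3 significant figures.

v_x = 11.2 cos 60.0° = 5.600 m/s.
At impact |v_y| = √(v_y0² + 2 g h) = √(9.699² + 2×9.81×80.3) = 40.86 m/s.
Angle below horizontal = arctan(|v_y| / v_x) = arctan(40.86 / 5.600) = 82.2°.

82.2°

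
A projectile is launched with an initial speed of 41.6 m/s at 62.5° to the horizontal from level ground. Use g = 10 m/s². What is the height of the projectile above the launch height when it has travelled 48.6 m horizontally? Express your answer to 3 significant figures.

v_x = 41.6 cos 62.5° = 19.21 m/s, v_y0 = 41.6 sin 62.5° = 36.90 m/s.
Time to reach x = 48.6 m: t = x / v_x = 48.6 / 19.21 = 2.530 s.
y = v_y0 t − ½ g t² = 36.90×2.530 − 5.000×2.530² = 61.4 m.

61.4 m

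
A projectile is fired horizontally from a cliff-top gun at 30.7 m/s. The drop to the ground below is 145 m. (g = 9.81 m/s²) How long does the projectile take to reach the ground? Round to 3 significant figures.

5.44 s

The horizontal speed doesn't affect the fall. With v_y0 = 0, h = ½ g t².
t = √(2 × 145 / 9.81) = √29.56 = 5.44 s.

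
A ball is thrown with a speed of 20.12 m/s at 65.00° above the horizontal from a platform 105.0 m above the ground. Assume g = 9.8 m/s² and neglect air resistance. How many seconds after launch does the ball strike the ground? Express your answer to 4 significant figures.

6.850 s

Vertical component: v_y = 20.12 sin 65.00° = 18.235 m/s.
Taking up as positive with launch at y = 105.0 m, landing at y = 0: 0 = 105.0 + 18.235 t − ½(9.8) t².
Solving 4.900 t² − 18.235 t − 105.0 = 0 gives t = [18.235 + √(18.235² + 4·4.900·105.0)] / 9.800 = 6.850 s.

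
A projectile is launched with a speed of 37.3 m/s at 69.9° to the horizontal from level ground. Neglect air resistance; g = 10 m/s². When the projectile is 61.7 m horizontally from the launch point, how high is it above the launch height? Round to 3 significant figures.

52.8 m

v_x = 37.3 cos 69.9° = 12.82 m/s, v_y0 = 37.3 sin 69.9° = 35.03 m/s.
Time to reach x = 61.7 m: t = x / v_x = 61.7 / 12.82 = 4.813 s.
y = v_y0 t − ½ g t² = 35.03×4.813 − 5.000×4.813² = 52.8 m.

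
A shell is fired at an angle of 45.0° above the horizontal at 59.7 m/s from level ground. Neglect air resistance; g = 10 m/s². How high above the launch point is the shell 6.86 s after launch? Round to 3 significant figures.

v_y0 = 59.7 sin 45.0° = 42.21 m/s.
y(t) = v_y0 t − ½ g t² = 42.21×6.86 − 5.000×6.86² = 54.3 m.

54.3 m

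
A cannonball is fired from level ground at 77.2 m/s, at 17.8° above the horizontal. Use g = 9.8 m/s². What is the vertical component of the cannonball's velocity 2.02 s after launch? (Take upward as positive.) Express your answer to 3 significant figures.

Initial vertical component: v_y0 = 77.2 sin 17.8° = 23.60 m/s.
v_y(t) = v_y0 − g t = 23.60 − 9.8 × 2.02 = 3.80 m/s.

3.80 m/s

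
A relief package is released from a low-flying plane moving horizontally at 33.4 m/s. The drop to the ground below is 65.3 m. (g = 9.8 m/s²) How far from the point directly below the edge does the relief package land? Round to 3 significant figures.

Initial vertical velocity is zero, so the fall time comes from h = ½ g t²: t = √(2 × 65.3 / 9.8) = 3.651 s.
Horizontal motion is uniform at 33.4 m/s, so x = 33.4 × 3.651 = 122 m.

122 m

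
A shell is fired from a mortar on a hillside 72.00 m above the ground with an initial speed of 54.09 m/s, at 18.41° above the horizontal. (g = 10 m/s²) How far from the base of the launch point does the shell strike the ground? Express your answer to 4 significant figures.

Components: v_x = 54.09 cos 18.41° = 51.322 m/s, v_y = 54.09 sin 18.41° = 17.082 m/s.
Vertical: 0 = 72.00 + 17.082 t − ½(10) t² ⇒ 5.000 t² − 17.082 t − 72.00 = 0.
t = [17.082 + √(291.79 + 1440.0)] / 10.00 = 5.8697 s.
Horizontal: R = v_x · t = 51.322 × 5.8697 = 301.2 m.

301.2 m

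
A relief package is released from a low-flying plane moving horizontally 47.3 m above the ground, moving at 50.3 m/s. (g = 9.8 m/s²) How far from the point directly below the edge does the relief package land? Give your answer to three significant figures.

156 m

Initial vertical velocity is zero, so the fall time comes from h = ½ g t²: t = √(2 × 47.3 / 9.8) = 3.107 s.
Horizontal motion is uniform at 50.3 m/s, so x = 50.3 × 3.107 = 156 m.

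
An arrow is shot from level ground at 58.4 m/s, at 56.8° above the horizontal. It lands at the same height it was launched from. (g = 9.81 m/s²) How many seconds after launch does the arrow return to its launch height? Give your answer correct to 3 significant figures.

Vertical component: v_y = 58.4 sin 56.8° = 48.87 m/s.
For a projectile landing at launch height, time of flight is t = 2 v_y / g = 2 × 48.87 / 9.81 = 9.96 s.

9.96 s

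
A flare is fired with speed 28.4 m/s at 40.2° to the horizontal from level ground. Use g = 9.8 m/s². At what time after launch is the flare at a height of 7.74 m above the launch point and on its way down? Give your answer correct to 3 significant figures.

3.26 s

v_y0 = 28.4 sin 40.2° = 18.33 m/s.
Set y = v_y0 t − ½ g t² = 7.74: 4.900 t² − 18.33 t + 7.74 = 0.
t = [18.33 ± √(336.0 − 151.7)] / 9.8 = (18.33 ± 13.58) / 9.8, giving t = 0.485 s or t = 3.26 s.
On the way down corresponds to the larger root: t = 3.26 s.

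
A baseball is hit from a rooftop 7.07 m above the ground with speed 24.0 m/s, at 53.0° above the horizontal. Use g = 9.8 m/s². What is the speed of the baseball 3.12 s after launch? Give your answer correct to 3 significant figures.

v_x = 24.0 cos 53.0° = 14.44 m/s (constant).
v_y(t) = 24.0 sin 53.0° − g t = 19.17 − 9.8 × 3.12 = -11.41 m/s.
Speed = √(v_x² + v_y²) = √(208.5 + 130.2) = 18.4 m/s.

18.4 m/s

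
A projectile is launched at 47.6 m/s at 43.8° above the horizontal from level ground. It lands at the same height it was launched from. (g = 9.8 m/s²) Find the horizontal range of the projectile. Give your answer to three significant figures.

231 m

Components: v_x = 47.6 cos 43.8° = 34.36 m/s, v_y = 47.6 sin 43.8° = 32.95 m/s.
Time of flight (same landing height): t = 2 v_y / g = 2 × 32.95 / 9.8 = 6.724 s.
Range: R = v_x · t = 34.36 × 6.724 = 231 m.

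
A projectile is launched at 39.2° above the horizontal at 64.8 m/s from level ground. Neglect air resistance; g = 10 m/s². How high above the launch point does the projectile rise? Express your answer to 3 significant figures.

83.9 m

Vertical component of launch velocity: v_y = 64.8 sin 39.2° = 40.96 m/s.
At the highest point the vertical velocity is zero, so v_y² = 2 g h_max.
h_max = (40.96)² / (2 × 10) = 1678 / 20.00 = 83.9 m.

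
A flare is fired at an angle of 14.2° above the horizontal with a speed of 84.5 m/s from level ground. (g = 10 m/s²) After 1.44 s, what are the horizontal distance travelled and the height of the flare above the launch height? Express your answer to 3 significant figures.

x = 118 m, y = 19.5 m

v_x = 84.5 cos 14.2° = 81.92 m/s; v_y0 = 84.5 sin 14.2° = 20.73 m/s.
x = v_x t = 81.92 × 1.44 = 118 m.
y = v_y0 t − ½ g t² = 20.73×1.44 − 5.000×1.44² = 19.5 m.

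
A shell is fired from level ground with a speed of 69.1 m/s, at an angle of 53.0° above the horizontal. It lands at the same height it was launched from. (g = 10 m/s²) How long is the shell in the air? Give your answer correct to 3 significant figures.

11.0 s

Vertical component: v_y = 69.1 sin 53.0° = 55.19 m/s.
For a projectile landing at launch height, time of flight is t = 2 v_y / g = 2 × 55.19 / 10 = 11.0 s.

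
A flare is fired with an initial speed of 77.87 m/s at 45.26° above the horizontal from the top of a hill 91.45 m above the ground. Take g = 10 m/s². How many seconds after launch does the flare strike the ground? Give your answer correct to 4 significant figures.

12.52 s

Vertical component: v_y = 77.87 sin 45.26° = 55.312 m/s.
Taking up as positive with launch at y = 91.45 m, landing at y = 0: 0 = 91.45 + 55.312 t − ½(10) t².
Solving 5.000 t² − 55.312 t − 91.45 = 0 gives t = [55.312 + √(55.312² + 4·5.000·91.45)] / 10.00 = 12.52 s.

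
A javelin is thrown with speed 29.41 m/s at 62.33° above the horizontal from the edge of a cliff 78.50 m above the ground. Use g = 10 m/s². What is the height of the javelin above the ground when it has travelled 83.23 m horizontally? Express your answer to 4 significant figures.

v_x = 29.41 cos 62.33° = 13.657 m/s, v_y0 = 29.41 sin 62.33° = 26.047 m/s.
Time to reach x = 83.23 m: t = x / v_x = 83.23 / 13.657 = 6.0943 s.
y = 78.50 + v_y0 t − ½ g t² = 78.50 + 26.047×6.0943 − 5.000×6.0943² = 51.54 m.

51.54 m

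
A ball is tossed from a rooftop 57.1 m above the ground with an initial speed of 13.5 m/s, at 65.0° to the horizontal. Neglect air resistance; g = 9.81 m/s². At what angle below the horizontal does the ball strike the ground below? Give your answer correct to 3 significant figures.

80.9°

v_x = 13.5 cos 65.0° = 5.705 m/s.
At impact |v_y| = √(v_y0² + 2 g h) = √(12.24² + 2×9.81×57.1) = 35.64 m/s.
Angle below horizontal = arctan(|v_y| / v_x) = arctan(35.64 / 5.705) = 80.9°.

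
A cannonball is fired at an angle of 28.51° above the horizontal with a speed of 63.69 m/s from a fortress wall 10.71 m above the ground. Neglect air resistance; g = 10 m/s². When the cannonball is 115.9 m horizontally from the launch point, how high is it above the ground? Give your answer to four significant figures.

v_x = 63.69 cos 28.51° = 55.967 m/s, v_y0 = 63.69 sin 28.51° = 30.400 m/s.
Time to reach x = 115.9 m: t = x / v_x = 115.9 / 55.967 = 2.0709 s.
y = 10.71 + v_y0 t − ½ g t² = 10.71 + 30.400×2.0709 − 5.000×2.0709² = 52.22 m.

52.22 m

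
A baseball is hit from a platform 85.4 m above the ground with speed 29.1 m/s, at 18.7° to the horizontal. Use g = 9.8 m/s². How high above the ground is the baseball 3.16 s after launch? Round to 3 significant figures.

v_y0 = 29.1 sin 18.7° = 9.330 m/s.
y(t) = 85.4 + v_y0 t − ½ g t² = 85.4 + 9.330×3.16 − ½×9.8×3.16² = 66.0 m.

66.0 m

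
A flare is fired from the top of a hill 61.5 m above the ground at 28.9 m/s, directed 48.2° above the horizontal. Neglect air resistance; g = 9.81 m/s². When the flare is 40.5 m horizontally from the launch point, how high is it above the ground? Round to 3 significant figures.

v_x = 28.9 cos 48.2° = 19.26 m/s, v_y0 = 28.9 sin 48.2° = 21.54 m/s.
Time to reach x = 40.5 m: t = x / v_x = 40.5 / 19.26 = 2.103 s.
y = 61.5 + v_y0 t − ½ g t² = 61.5 + 21.54×2.103 − 4.905×2.103² = 85.1 m.

85.1 m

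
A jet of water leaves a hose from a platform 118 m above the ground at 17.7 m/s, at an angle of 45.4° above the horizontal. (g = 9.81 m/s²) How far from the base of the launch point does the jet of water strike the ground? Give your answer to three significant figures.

79.0 m

Components: v_x = 17.7 cos 45.4° = 12.43 m/s, v_y = 17.7 sin 45.4° = 12.60 m/s.
Vertical: 0 = 118 + 12.60 t − ½(9.81) t² ⇒ 4.905 t² − 12.60 t − 118 = 0.
t = [12.60 + √(158.8 + 2315)] / 9.810 = 6.354 s.
Horizontal: R = v_x · t = 12.43 × 6.354 = 79.0 m.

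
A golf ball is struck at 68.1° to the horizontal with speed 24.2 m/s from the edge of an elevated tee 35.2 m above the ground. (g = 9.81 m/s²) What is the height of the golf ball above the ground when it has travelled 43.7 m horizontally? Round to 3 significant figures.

v_x = 24.2 cos 68.1° = 9.026 m/s, v_y0 = 24.2 sin 68.1° = 22.45 m/s.
Time to reach x = 43.7 m: t = x / v_x = 43.7 / 9.026 = 4.842 s.
y = 35.2 + v_y0 t − ½ g t² = 35.2 + 22.45×4.842 − 4.905×4.842² = 28.9 m.

28.9 m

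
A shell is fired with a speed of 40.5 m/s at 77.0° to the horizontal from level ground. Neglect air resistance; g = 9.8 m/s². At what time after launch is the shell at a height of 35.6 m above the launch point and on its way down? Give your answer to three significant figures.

v_y0 = 40.5 sin 77.0° = 39.46 m/s.
Set y = v_y0 t − ½ g t² = 35.6: 4.900 t² − 39.46 t + 35.6 = 0.
t = [39.46 ± √(1557 − 697.8)] / 9.8 = (39.46 ± 29.31) / 9.8, giving t = 1.04 s or t = 7.02 s.
On the way down corresponds to the larger root: t = 7.02 s.

7.02 s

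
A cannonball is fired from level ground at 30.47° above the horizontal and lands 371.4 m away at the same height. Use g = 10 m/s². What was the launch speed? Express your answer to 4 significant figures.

65.18 m/s

On level ground, R = v₀² sin(2θ) / g, so v₀ = √(R g / sin 2θ).
sin(2 × 30.47°) = 0.8741.
v₀ = √(371.4 × 10 / 0.8741) = √4248.9 = 65.18 m/s.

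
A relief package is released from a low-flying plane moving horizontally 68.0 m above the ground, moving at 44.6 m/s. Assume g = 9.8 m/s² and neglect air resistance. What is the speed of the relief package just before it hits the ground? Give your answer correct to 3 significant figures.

57.6 m/s

Fall time: t = √(2 × 68.0 / 9.8) = 3.725 s.
At impact: v_x = 44.6 m/s (unchanged), v_y = g t = 9.8 × 3.725 = 36.51 m/s.
Speed = √(v_x² + v_y²) = √(1989 + 1333) = 57.6 m/s.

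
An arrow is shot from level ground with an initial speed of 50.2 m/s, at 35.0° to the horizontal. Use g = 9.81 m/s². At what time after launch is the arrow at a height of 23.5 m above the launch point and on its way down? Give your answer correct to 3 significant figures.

v_y0 = 50.2 sin 35.0° = 28.79 m/s.
Set y = v_y0 t − ½ g t² = 23.5: 4.905 t² − 28.79 t + 23.5 = 0.
t = [28.79 ± √(828.9 − 461.1)] / 9.81 = (28.79 ± 19.18) / 9.81, giving t = 0.980 s or t = 4.89 s.
On the way down corresponds to the larger root: t = 4.89 s.

4.89 s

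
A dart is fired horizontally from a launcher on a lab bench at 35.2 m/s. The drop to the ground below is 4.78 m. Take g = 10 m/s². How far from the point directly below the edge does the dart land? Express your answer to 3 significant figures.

Initial vertical velocity is zero, so the fall time comes from h = ½ g t²: t = √(2 × 4.78 / 10) = 0.9778 s.
Horizontal motion is uniform at 35.2 m/s, so x = 35.2 × 0.9778 = 34.4 m.

34.4 m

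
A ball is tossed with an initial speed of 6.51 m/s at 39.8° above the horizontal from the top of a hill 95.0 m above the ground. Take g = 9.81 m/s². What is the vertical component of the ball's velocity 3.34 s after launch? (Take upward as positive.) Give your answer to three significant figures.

-28.6 m/s

Initial vertical component: v_y0 = 6.51 sin 39.8° = 4.167 m/s.
v_y(t) = v_y0 − g t = 4.167 − 9.81 × 3.34 = -28.6 m/s.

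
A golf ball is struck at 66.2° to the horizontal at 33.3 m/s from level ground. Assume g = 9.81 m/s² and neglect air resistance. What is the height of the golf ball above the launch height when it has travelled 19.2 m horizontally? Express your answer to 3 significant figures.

33.5 m

v_x = 33.3 cos 66.2° = 13.44 m/s, v_y0 = 33.3 sin 66.2° = 30.47 m/s.
Time to reach x = 19.2 m: t = x / v_x = 19.2 / 13.44 = 1.429 s.
y = v_y0 t − ½ g t² = 30.47×1.429 − 4.905×1.429² = 33.5 m.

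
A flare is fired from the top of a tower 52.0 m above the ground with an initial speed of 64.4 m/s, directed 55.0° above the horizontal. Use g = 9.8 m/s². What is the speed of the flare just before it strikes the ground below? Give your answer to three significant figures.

71.9 m/s

v_x = 64.4 cos 55.0° = 36.94 m/s is unchanged throughout.
For the vertical component, v_y² = v_y0² + 2 g h = (52.75)² + 2×9.8×52.0 = 3802, so |v_y| = 61.66 m/s.
Impact speed = √(v_x² + v_y²) = √(1365 + 3802) = 71.9 m/s.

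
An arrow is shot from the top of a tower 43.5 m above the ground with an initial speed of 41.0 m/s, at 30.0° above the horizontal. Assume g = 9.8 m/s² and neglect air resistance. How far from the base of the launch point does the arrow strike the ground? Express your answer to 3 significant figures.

204 m

Components: v_x = 41.0 cos 30.0° = 35.51 m/s, v_y = 41.0 sin 30.0° = 20.50 m/s.
Vertical: 0 = 43.5 + 20.50 t − ½(9.8) t² ⇒ 4.900 t² − 20.50 t − 43.5 = 0.
t = [20.50 + √(420.2 + 852.6)] / 9.800 = 5.732 s.
Horizontal: R = v_x · t = 35.51 × 5.732 = 204 m.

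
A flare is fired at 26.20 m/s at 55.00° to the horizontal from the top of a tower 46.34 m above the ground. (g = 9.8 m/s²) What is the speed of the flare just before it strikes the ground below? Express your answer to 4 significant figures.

v_x = 26.20 cos 55.00° = 15.028 m/s is unchanged throughout.
For the vertical component, v_y² = v_y0² + 2 g h = (21.462)² + 2×9.8×46.34 = 1368.9, so |v_y| = 36.999 m/s.
Impact speed = √(v_x² + v_y²) = √(225.84 + 1368.9) = 39.93 m/s.

39.93 m/s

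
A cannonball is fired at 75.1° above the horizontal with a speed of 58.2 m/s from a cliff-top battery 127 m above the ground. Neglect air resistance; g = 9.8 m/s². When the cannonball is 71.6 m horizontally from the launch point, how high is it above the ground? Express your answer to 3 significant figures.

v_x = 58.2 cos 75.1° = 14.97 m/s, v_y0 = 58.2 sin 75.1° = 56.24 m/s.
Time to reach x = 71.6 m: t = x / v_x = 71.6 / 14.97 = 4.783 s.
y = 127 + v_y0 t − ½ g t² = 127 + 56.24×4.783 − 4.900×4.783² = 284 m.

284 m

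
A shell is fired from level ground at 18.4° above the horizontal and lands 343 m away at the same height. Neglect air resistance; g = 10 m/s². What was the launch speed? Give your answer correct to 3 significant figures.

75.7 m/s

On level ground, R = v₀² sin(2θ) / g, so v₀ = √(R g / sin 2θ).
sin(2 × 18.4°) = 0.5990.
v₀ = √(343 × 10 / 0.5990) = √5726 = 75.7 m/s.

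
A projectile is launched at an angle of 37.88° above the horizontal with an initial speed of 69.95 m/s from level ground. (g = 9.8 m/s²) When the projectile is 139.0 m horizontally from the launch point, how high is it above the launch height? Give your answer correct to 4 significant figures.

77.07 m

v_x = 69.95 cos 37.88° = 55.211 m/s, v_y0 = 69.95 sin 37.88° = 42.950 m/s.
Time to reach x = 139.0 m: t = x / v_x = 139.0 / 55.211 = 2.5176 s.
y = v_y0 t − ½ g t² = 42.950×2.5176 − 4.900×2.5176² = 77.07 m.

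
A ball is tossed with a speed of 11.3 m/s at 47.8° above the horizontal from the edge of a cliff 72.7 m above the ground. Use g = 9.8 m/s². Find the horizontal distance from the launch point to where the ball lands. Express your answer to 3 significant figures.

36.4 m

Components: v_x = 11.3 cos 47.8° = 7.590 m/s, v_y = 11.3 sin 47.8° = 8.371 m/s.
Vertical: 0 = 72.7 + 8.371 t − ½(9.8) t² ⇒ 4.900 t² − 8.371 t − 72.7 = 0.
t = [8.371 + √(70.07 + 1425)] / 9.800 = 4.800 s.
Horizontal: R = v_x · t = 7.590 × 4.800 = 36.4 m.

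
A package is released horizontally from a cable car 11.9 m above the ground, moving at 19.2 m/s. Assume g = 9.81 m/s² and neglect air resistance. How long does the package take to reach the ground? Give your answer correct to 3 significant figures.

1.56 s

The horizontal speed doesn't affect the fall. With v_y0 = 0, h = ½ g t².
t = √(2 × 11.9 / 9.81) = √2.426 = 1.56 s.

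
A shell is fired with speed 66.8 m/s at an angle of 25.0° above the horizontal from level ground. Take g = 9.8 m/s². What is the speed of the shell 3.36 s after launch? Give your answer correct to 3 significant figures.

v_x = 66.8 cos 25.0° = 60.54 m/s (constant).
v_y(t) = 66.8 sin 25.0° − g t = 28.23 − 9.8 × 3.36 = -4.698 m/s.
Speed = √(v_x² + v_y²) = √(3665 + 22.07) = 60.7 m/s.

60.7 m/s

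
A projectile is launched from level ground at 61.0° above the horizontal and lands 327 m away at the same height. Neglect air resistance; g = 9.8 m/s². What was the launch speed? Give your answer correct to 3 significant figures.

61.5 m/s

On level ground, R = v₀² sin(2θ) / g, so v₀ = √(R g / sin 2θ).
sin(2 × 61.0°) = 0.8480.
v₀ = √(327 × 9.8 / 0.8480) = √3779 = 61.5 m/s.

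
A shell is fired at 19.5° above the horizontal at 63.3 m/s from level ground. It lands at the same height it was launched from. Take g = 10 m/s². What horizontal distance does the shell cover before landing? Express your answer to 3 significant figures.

252 m

For level ground, R = v₀² sin(2θ) / g.
sin(2 × 19.5°) = sin 39.00° = 0.6293.
R = (63.3)² × 0.6293 / 10 = 252 m.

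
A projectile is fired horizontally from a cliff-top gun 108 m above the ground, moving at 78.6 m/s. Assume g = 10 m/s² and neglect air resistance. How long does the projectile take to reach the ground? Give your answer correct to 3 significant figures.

The horizontal speed doesn't affect the fall. With v_y0 = 0, h = ½ g t².
t = √(2 × 108 / 10) = √21.60 = 4.65 s.

4.65 s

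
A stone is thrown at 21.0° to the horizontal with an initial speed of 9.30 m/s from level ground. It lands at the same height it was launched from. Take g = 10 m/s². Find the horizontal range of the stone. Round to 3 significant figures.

5.79 m

For level ground, R = v₀² sin(2θ) / g.
sin(2 × 21.0°) = sin 42.00° = 0.6691.
R = (9.30)² × 0.6691 / 10 = 5.79 m.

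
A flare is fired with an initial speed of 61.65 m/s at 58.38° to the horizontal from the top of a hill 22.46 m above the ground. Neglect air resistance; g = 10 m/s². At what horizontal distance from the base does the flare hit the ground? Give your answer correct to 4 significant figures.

352.7 m

Components: v_x = 61.65 cos 58.38° = 32.322 m/s, v_y = 61.65 sin 58.38° = 52.498 m/s.
Vertical: 0 = 22.46 + 52.498 t − ½(10) t² ⇒ 5.000 t² − 52.498 t − 22.46 = 0.
t = [52.498 + √(2756.0 + 449.20)] / 10.00 = 10.911 s.
Horizontal: R = v_x · t = 32.322 × 10.911 = 352.7 m.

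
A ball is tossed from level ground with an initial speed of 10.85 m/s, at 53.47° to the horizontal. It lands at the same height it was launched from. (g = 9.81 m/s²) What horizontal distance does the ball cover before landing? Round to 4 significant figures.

Components: v_x = 10.85 cos 53.47° = 6.4584 m/s, v_y = 10.85 sin 53.47° = 8.7185 m/s.
Time of flight (same landing height): t = 2 v_y / g = 2 × 8.7185 / 9.81 = 1.7775 s.
Range: R = v_x · t = 6.4584 × 1.7775 = 11.48 m.

11.48 m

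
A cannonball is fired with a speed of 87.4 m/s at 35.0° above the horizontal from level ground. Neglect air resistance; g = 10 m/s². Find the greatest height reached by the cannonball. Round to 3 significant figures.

Vertical component of launch velocity: v_y = 87.4 sin 35.0° = 50.13 m/s.
At the highest point the vertical velocity is zero, so v_y² = 2 g h_max.
h_max = (50.13)² / (2 × 10) = 2513 / 20.00 = 126 m.

126 m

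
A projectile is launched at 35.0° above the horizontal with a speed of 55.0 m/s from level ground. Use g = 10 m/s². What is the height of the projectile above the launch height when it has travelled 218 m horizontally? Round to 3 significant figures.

35.6 m

v_x = 55.0 cos 35.0° = 45.05 m/s, v_y0 = 55.0 sin 35.0° = 31.55 m/s.
Time to reach x = 218 m: t = x / v_x = 218 / 45.05 = 4.839 s.
y = v_y0 t − ½ g t² = 31.55×4.839 − 5.000×4.839² = 35.6 m.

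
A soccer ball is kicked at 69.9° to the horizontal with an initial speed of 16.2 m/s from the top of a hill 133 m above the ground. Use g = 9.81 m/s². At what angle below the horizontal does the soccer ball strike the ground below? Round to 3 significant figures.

v_x = 16.2 cos 69.9° = 5.567 m/s.
At impact |v_y| = √(v_y0² + 2 g h) = √(15.21² + 2×9.81×133) = 53.30 m/s.
Angle below horizontal = arctan(|v_y| / v_x) = arctan(53.30 / 5.567) = 84.0°.

84.0°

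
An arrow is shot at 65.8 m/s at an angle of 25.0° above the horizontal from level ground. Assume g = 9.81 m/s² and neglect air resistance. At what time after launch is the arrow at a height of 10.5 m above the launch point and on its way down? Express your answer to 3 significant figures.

v_y0 = 65.8 sin 25.0° = 27.81 m/s.
Set y = v_y0 t − ½ g t² = 10.5: 4.905 t² − 27.81 t + 10.5 = 0.
t = [27.81 ± √(773.4 − 206.0)] / 9.81 = (27.81 ± 23.82) / 9.81, giving t = 0.407 s or t = 5.26 s.
On the way down corresponds to the larger root: t = 5.26 s.

5.26 s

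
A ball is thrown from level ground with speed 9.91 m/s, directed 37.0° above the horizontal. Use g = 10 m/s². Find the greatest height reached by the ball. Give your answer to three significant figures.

1.78 m

Vertical component of launch velocity: v_y = 9.91 sin 37.0° = 5.964 m/s.
At the highest point the vertical velocity is zero, so v_y² = 2 g h_max.
h_max = (5.964)² / (2 × 10) = 35.57 / 20.00 = 1.78 m.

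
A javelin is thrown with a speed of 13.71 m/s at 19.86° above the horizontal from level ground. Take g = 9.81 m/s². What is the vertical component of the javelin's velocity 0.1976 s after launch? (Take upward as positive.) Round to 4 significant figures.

2.719 m/s

Initial vertical component: v_y0 = 13.71 sin 19.86° = 4.6576 m/s.
v_y(t) = v_y0 − g t = 4.6576 − 9.81 × 0.1976 = 2.719 m/s.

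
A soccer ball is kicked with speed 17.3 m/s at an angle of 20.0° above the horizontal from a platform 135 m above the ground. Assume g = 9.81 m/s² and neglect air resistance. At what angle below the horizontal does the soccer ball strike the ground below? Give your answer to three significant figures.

72.6°

v_x = 17.3 cos 20.0° = 16.26 m/s.
At impact |v_y| = √(v_y0² + 2 g h) = √(5.917² + 2×9.81×135) = 51.80 m/s.
Angle below horizontal = arctan(|v_y| / v_x) = arctan(51.80 / 16.26) = 72.6°.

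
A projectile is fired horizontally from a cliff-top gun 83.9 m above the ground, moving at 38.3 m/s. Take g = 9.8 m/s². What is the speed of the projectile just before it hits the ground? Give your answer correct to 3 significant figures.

55.8 m/s

Fall time: t = √(2 × 83.9 / 9.8) = 4.138 s.
At impact: v_x = 38.3 m/s (unchanged), v_y = g t = 9.8 × 4.138 = 40.55 m/s.
Speed = √(v_x² + v_y²) = √(1467 + 1644) = 55.8 m/s.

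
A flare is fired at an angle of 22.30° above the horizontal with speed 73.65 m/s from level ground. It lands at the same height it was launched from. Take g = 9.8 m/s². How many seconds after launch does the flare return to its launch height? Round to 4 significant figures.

5.703 s

Vertical component: v_y = 73.65 sin 22.30° = 27.947 m/s.
For a projectile landing at launch height, time of flight is t = 2 v_y / g = 2 × 27.947 / 9.8 = 5.703 s.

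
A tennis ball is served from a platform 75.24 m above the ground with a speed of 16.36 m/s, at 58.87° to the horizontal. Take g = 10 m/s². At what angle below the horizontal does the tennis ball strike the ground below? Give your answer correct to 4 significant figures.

v_x = 16.36 cos 58.87° = 8.4578 m/s.
At impact |v_y| = √(v_y0² + 2 g h) = √(14.004² + 2×10×75.24) = 41.242 m/s.
Angle below horizontal = arctan(|v_y| / v_x) = arctan(41.242 / 8.4578) = 78.41°.

78.41°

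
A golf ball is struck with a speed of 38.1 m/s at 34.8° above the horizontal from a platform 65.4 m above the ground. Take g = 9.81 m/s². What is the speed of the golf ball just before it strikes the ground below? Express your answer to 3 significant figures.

v_x = 38.1 cos 34.8° = 31.29 m/s is unchanged throughout.
For the vertical component, v_y² = v_y0² + 2 g h = (21.74)² + 2×9.81×65.4 = 1756, so |v_y| = 41.90 m/s.
Impact speed = √(v_x² + v_y²) = √(979.1 + 1756) = 52.3 m/s.

52.3 m/s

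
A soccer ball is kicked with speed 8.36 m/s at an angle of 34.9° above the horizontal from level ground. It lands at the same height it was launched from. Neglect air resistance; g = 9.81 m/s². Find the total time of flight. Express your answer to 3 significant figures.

Vertical component: v_y = 8.36 sin 34.9° = 4.783 m/s.
For a projectile landing at launch height, time of flight is t = 2 v_y / g = 2 × 4.783 / 9.81 = 0.975 s.

0.975 s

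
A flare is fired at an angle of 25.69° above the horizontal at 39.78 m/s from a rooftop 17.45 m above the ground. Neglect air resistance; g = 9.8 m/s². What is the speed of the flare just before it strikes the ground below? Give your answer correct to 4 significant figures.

43.87 m/s

v_x = 39.78 cos 25.69° = 35.848 m/s is unchanged throughout.
For the vertical component, v_y² = v_y0² + 2 g h = (17.245)² + 2×9.8×17.45 = 639.41, so |v_y| = 25.287 m/s.
Impact speed = √(v_x² + v_y²) = √(1285.1 + 639.41) = 43.87 m/s.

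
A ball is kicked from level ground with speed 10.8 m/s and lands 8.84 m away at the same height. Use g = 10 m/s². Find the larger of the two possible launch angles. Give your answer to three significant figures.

65.4°

Level-ground range: R = v₀² sin(2θ)/g ⇒ sin 2θ = R g / v₀² = 8.84×10/10.8² = 0.7579.
2θ = arcsin(0.7579) = 49.28° or 180° − 49.28° = 130.72°.
So θ = 24.6° or θ = 65.4°.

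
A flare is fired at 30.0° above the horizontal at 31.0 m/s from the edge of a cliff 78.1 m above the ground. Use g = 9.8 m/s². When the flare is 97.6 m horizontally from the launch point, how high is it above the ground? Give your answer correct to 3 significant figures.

v_x = 31.0 cos 30.0° = 26.85 m/s, v_y0 = 31.0 sin 30.0° = 15.50 m/s.
Time to reach x = 97.6 m: t = x / v_x = 97.6 / 26.85 = 3.635 s.
y = 78.1 + v_y0 t − ½ g t² = 78.1 + 15.50×3.635 − 4.900×3.635² = 69.7 m.

69.7 m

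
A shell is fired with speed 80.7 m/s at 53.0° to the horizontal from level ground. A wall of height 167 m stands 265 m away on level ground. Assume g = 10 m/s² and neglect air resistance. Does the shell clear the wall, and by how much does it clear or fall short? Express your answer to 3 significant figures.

Yes — it clears the wall by 35.8 m.

v_x = 80.7 cos 53.0° = 48.57 m/s; v_y0 = 80.7 sin 53.0° = 64.45 m/s.
Time to reach the wall: t = 265 / 48.57 = 5.456 s.
Height at that point: y = 64.45×5.456 − 5.000×5.456² = 202.8 m.
That is 202.8 − 167 = 35.8 m above the top of the wall, so the shell clears it.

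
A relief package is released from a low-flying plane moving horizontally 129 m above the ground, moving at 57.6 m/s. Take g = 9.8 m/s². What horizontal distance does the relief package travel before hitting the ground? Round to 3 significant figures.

Initial vertical velocity is zero, so the fall time comes from h = ½ g t²: t = √(2 × 129 / 9.8) = 5.131 s.
Horizontal motion is uniform at 57.6 m/s, so x = 57.6 × 5.131 = 296 m.

296 m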